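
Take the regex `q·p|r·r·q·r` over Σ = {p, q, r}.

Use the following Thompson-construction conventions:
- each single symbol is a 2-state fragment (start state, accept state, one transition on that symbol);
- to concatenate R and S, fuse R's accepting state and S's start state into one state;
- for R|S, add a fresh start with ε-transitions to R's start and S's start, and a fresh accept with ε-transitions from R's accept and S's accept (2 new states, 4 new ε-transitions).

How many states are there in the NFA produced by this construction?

Building bottom-up:
Each of the 6 symbol leaves contributes a 2-state fragment.
  q·p : 3 states
  r·r·q·r : 5 states
  q·p|r·r·q·r : 10 states

10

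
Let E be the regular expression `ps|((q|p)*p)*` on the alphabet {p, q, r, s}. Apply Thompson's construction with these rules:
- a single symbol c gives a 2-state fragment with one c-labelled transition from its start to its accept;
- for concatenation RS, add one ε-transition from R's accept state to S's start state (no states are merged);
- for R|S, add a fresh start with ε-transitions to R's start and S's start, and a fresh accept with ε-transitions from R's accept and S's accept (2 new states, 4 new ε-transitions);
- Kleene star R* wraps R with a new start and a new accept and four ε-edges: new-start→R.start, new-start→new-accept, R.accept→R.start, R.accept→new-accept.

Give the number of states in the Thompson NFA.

Per subexpression:
Each of the 5 symbol leaves contributes a 2-state fragment.
  ps → 4 states
  q|p → 6 states
  (q|p)* → 8 states
  (q|p)*p → 10 states
  ((q|p)*p)* → 12 states
  ps|((q|p)*p)* → 18 states

18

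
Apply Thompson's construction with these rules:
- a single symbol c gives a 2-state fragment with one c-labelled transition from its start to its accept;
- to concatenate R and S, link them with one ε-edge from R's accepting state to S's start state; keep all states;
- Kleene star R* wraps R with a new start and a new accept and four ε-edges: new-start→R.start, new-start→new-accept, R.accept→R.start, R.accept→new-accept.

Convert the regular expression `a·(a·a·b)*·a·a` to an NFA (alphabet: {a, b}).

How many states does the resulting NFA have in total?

14

Building bottom-up:
Each of the 6 symbol leaves contributes a 2-state fragment.
  a·a·b = 6 states
  (a·a·b)* = 8 states
  a·(a·a·b)*·a·a = 14 states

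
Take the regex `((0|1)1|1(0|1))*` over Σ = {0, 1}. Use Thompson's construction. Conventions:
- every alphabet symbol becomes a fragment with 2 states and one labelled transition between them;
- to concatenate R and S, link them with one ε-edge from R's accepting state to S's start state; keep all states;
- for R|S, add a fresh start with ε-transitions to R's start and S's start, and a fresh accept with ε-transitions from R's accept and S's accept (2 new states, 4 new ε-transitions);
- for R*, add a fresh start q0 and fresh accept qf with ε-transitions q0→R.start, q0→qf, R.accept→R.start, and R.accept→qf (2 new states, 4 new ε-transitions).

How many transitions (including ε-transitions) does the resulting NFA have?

Bottom-up over the parse tree:
Each of the 6 symbol leaves contributes 1 transition (1 symbol, 0 ε).
  0|1 = 6 transitions (2 symbol, 4 ε)
  (0|1)1 = 8 transitions (3 symbol, 5 ε)
  0|1 = 6 transitions (2 symbol, 4 ε)
  1(0|1) = 8 transitions (3 symbol, 5 ε)
  (0|1)1|1(0|1) = 20 transitions (6 symbol, 14 ε)
  ((0|1)1|1(0|1))* = 24 transitions (6 symbol, 18 ε)

24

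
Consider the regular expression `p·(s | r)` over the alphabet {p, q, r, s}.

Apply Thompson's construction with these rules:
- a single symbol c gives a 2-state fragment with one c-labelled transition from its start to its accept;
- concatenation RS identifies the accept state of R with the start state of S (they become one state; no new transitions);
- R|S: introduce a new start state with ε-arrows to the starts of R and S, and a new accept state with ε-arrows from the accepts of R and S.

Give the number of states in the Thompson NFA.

7

Recursing over subexpressions:
Each of the 3 symbol leaves contributes a 2-state fragment.
  s | r — 6 states
  p·(s | r) — 7 states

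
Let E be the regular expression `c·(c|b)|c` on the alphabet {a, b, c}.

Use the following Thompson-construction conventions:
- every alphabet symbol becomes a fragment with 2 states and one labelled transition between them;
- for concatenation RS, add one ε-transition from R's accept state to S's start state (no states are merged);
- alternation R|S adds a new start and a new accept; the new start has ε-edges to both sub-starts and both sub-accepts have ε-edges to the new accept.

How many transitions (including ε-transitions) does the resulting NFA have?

13

Recursing over subexpressions:
Each of the 4 symbol leaves contributes 1 transition (1 symbol, 0 ε).
  c|b : 6 transitions (2 symbol, 4 ε)
  c·(c|b) : 8 transitions (3 symbol, 5 ε)
  c·(c|b)|c : 13 transitions (4 symbol, 9 ε)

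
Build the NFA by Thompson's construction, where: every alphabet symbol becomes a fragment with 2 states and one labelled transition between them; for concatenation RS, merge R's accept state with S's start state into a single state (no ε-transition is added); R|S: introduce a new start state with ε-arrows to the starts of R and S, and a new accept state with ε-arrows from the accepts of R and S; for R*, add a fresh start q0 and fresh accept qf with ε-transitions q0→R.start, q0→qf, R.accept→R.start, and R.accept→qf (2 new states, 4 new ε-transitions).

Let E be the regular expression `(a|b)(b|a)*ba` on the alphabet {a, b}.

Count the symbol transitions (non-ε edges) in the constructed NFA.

Per subexpression:
Each of the 6 symbol leaves contributes exactly 1 symbol transition.
  a|b — 2 symbol transitions
  b|a — 2 symbol transitions
  (b|a)* — 2 symbol transitions
  (a|b)(b|a)*ba — 6 symbol transitions

6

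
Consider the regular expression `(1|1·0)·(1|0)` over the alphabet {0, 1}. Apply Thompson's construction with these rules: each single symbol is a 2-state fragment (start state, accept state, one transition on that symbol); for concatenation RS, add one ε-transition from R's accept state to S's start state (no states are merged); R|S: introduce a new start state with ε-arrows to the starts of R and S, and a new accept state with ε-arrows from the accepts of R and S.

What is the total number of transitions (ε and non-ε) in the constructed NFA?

Per subexpression:
Each of the 5 symbol leaves contributes 1 transition (1 symbol, 0 ε).
  1·0 — 3 transitions (2 symbol, 1 ε)
  1|1·0 — 8 transitions (3 symbol, 5 ε)
  1|0 — 6 transitions (2 symbol, 4 ε)
  (1|1·0)·(1|0) — 15 transitions (5 symbol, 10 ε)

15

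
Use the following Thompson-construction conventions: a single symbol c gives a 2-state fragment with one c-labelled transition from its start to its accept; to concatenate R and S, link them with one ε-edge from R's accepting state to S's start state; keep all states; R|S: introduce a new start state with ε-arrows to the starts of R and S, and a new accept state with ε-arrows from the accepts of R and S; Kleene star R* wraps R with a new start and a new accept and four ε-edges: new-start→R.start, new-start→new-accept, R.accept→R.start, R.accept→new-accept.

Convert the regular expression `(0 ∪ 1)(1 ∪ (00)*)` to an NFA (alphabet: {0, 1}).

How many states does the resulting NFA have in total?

Per subexpression:
Each of the 5 symbol leaves contributes a 2-state fragment.
  0 ∪ 1 → 6 states
  00 → 4 states
  (00)* → 6 states
  1 ∪ (00)* → 10 states
  (0 ∪ 1)(1 ∪ (00)*) → 16 states

16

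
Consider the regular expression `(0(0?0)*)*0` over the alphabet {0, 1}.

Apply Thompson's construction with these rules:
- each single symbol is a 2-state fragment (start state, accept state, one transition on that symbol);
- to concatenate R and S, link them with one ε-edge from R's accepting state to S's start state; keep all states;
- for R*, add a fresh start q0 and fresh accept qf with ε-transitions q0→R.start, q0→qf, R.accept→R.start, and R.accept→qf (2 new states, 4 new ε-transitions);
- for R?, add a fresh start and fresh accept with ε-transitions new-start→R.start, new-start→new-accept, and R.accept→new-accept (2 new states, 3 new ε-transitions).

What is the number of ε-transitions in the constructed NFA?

By structural recursion:
Each of the 4 symbol leaves contributes 0 ε-transitions.
  0? = 3 ε-transitions
  0?0 = 4 ε-transitions
  (0?0)* = 8 ε-transitions
  0(0?0)* = 9 ε-transitions
  (0(0?0)*)* = 13 ε-transitions
  (0(0?0)*)*0 = 14 ε-transitions

14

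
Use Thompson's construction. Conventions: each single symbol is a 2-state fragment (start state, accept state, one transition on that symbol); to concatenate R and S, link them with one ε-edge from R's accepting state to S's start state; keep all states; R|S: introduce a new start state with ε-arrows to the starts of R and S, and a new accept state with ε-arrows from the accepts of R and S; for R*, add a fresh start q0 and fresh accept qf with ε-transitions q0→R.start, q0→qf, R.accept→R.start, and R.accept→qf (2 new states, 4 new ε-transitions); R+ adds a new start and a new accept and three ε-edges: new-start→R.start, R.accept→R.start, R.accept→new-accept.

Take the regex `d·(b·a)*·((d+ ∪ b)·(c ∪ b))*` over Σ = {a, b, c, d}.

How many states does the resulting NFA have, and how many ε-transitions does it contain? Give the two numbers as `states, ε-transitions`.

Bottom-up over the parse tree:
Each of the 7 symbol leaves contributes 2 states and 0 ε-transitions.
  b·a — 4 states, 1 ε-transition
  (b·a)* — 6 states, 5 ε-transitions
  d+ — 4 states, 3 ε-transitions
  d+ ∪ b — 8 states, 7 ε-transitions
  c ∪ b — 6 states, 4 ε-transitions
  (d+ ∪ b)·(c ∪ b) — 14 states, 12 ε-transitions
  ((d+ ∪ b)·(c ∪ b))* — 16 states, 16 ε-transitions
  d·(b·a)*·((d+ ∪ b)·(c ∪ b))* — 24 states, 23 ε-transitions

24, 23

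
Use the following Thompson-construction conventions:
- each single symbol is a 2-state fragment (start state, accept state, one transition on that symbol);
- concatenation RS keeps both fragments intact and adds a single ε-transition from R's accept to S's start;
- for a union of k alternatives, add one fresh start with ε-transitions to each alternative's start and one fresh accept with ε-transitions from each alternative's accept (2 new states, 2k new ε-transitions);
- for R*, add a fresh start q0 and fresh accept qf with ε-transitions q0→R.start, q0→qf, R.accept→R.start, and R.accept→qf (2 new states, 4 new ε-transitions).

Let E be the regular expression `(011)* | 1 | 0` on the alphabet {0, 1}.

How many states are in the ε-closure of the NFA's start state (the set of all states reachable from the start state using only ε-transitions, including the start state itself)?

7

Let C(F) = |ε-closure(F.start)| within fragment F, and note whether F accepts ε. Symbol fragments have C = 1 and do not accept ε. Then:
  011 → C equals the left operand's closure size = 1 (its accept is not ε-reachable, so the closure stops there)
  (011)* → new start has ε-edges to the inner start and to the new accept, so C = 2 + 1 = 3
  (011)* | 1 | 0 → new start ε-reaches every alternative's start; at least one alternative accepts ε, so the union's new accept is reached too: C = 1 + 3 + 1 + 1 + 1 = 7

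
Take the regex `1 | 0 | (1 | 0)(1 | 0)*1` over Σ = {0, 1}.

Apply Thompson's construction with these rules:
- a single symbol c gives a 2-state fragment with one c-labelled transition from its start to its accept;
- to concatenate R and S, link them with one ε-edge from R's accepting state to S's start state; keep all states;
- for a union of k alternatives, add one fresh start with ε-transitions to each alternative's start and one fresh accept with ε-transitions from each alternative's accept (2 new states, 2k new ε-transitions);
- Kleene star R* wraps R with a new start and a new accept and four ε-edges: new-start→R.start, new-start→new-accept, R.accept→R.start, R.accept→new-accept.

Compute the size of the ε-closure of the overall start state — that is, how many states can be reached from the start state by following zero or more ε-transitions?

6

Let C(F) = |ε-closure(F.start)| within fragment F, and note whether F accepts ε. Symbol fragments have C = 1 and do not accept ε. Then:
  1 | 0 — new start ε-reaches every alternative's start; none of them accept ε, so the new accept is not reached: |closure| = 1 + 1 + 1 = 3
  1 | 0 — |closure| = 1 + 1 + 1 = 3 (the new accept is not ε-reachable since no branch accepts ε)
  (1 | 0)* — |closure| = 1 (new start) + 3 (body) + 1 (new accept) = 5
  (1 | 0)(1 | 0)*1 — same as the first factor's closure: |closure| = 3
  1 | 0 | (1 | 0)(1 | 0)*1 — |closure| = 1 + 1 + 1 + 3 = 6 (the new accept is not ε-reachable since no branch accepts ε)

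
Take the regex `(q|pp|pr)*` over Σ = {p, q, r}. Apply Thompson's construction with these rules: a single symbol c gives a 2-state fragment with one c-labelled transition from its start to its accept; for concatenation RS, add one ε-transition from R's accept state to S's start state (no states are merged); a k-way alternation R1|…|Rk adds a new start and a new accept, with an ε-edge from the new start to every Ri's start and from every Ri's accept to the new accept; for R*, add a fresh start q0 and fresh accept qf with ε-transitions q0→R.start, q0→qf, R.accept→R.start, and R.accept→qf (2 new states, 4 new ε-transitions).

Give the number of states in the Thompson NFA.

By structural recursion:
Each of the 5 symbol leaves contributes a 2-state fragment.
  pp : 4 states
  pr : 4 states
  q|pp|pr : 12 states
  (q|pp|pr)* : 14 states

14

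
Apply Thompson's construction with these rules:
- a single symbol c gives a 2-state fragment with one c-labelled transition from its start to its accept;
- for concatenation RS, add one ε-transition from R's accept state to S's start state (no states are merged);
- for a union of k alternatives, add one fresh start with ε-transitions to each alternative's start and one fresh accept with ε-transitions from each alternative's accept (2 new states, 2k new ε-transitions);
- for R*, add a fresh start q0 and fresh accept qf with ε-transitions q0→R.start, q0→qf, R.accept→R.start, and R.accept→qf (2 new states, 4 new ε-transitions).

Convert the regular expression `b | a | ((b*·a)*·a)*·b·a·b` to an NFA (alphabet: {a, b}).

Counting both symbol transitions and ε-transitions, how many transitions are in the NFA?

Recursing over subexpressions:
Each of the 8 symbol leaves contributes 1 transition (1 symbol, 0 ε).
  b* → 5 transitions (1 symbol, 4 ε)
  b*·a → 7 transitions (2 symbol, 5 ε)
  (b*·a)* → 11 transitions (2 symbol, 9 ε)
  (b*·a)*·a → 13 transitions (3 symbol, 10 ε)
  ((b*·a)*·a)* → 17 transitions (3 symbol, 14 ε)
  ((b*·a)*·a)*·b·a·b → 23 transitions (6 symbol, 17 ε)
  b | a | ((b*·a)*·a)*·b·a·b → 31 transitions (8 symbol, 23 ε)

31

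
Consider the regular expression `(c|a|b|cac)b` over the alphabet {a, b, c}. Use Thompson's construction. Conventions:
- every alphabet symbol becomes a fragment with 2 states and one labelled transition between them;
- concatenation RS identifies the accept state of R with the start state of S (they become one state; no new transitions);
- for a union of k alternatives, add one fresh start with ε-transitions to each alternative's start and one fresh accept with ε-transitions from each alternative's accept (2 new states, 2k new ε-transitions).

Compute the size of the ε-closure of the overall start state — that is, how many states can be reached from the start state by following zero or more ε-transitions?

5

Let C(F) = |ε-closure(F.start)| within fragment F, and note whether F accepts ε. Symbol fragments have C = 1 and do not accept ε. Then:
  cac — same as the first factor's closure: C = 1
  c|a|b|cac — C = 1 + 1 + 1 + 1 + 1 = 5 (the new accept is not ε-reachable since no branch accepts ε)
  (c|a|b|cac)b — C equals the left operand's closure size = 5 (its accept is not ε-reachable, so the closure stops there)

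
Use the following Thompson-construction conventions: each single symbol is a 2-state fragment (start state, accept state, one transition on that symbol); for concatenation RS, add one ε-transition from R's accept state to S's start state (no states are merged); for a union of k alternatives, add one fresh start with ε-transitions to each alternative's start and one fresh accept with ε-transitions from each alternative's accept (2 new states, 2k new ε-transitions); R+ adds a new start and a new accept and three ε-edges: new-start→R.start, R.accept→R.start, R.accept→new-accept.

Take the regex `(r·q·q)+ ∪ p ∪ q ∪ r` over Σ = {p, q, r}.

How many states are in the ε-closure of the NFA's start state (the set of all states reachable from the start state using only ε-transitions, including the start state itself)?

Work bottom-up. For each fragment F, track |ε-closure(F.start)| and whether F's accept lies in that closure (i.e. whether F accepts ε). A single-symbol fragment has closure size 1 and does not accept ε.
  r·q·q : same as the first factor's closure: C = 1
  (r·q·q)+ : C = 1 + 1 = 2 (the body doesn't accept ε, so the new accept is not reached)
  (r·q·q)+ ∪ p ∪ q ∪ r : C = 1 + 2 + 1 + 1 + 1 = 6 (the new accept is not ε-reachable since no branch accepts ε)

6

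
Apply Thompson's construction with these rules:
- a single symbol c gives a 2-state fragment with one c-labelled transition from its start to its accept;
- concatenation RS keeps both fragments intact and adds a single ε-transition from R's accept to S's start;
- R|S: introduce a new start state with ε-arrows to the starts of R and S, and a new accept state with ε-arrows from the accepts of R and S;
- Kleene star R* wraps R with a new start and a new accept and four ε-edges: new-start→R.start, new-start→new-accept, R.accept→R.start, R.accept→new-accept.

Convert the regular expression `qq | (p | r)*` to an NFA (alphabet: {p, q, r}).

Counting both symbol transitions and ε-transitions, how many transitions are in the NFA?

17

Recursing over subexpressions:
Each of the 4 symbol leaves contributes 1 transition (1 symbol, 0 ε).
  qq → 3 transitions (2 symbol, 1 ε)
  p | r → 6 transitions (2 symbol, 4 ε)
  (p | r)* → 10 transitions (2 symbol, 8 ε)
  qq | (p | r)* → 17 transitions (4 symbol, 13 ε)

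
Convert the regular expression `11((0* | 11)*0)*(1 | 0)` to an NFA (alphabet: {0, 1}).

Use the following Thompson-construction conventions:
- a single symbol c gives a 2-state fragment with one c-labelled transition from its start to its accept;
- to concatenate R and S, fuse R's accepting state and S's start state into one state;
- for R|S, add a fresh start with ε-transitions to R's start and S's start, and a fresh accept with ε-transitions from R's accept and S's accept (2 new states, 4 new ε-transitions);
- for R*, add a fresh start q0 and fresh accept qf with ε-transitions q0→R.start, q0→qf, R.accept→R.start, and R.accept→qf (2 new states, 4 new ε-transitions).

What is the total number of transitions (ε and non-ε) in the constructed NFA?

Per subexpression:
Each of the 8 symbol leaves contributes 1 transition (1 symbol, 0 ε).
  0* → 5 transitions (1 symbol, 4 ε)
  11 → 2 transitions (2 symbol, 0 ε)
  0* | 11 → 11 transitions (3 symbol, 8 ε)
  (0* | 11)* → 15 transitions (3 symbol, 12 ε)
  (0* | 11)*0 → 16 transitions (4 symbol, 12 ε)
  ((0* | 11)*0)* → 20 transitions (4 symbol, 16 ε)
  1 | 0 → 6 transitions (2 symbol, 4 ε)
  11((0* | 11)*0)*(1 | 0) → 28 transitions (8 symbol, 20 ε)

28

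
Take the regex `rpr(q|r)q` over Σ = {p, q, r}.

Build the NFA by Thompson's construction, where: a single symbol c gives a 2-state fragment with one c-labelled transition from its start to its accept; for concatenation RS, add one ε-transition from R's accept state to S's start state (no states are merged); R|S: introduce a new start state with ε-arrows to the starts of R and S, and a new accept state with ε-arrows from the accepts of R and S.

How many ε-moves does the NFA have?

By structural recursion:
Each of the 6 symbol leaves contributes 0 ε-transitions.
  q|r = 4 ε-transitions
  rpr(q|r)q = 8 ε-transitions

8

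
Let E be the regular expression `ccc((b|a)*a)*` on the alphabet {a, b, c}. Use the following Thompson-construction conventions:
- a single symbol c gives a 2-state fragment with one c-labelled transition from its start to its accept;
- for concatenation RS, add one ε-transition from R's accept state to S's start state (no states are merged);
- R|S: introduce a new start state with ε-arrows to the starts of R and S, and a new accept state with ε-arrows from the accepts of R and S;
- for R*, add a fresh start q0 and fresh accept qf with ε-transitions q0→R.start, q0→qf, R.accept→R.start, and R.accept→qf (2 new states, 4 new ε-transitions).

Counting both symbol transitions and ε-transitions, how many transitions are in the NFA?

Bottom-up over the parse tree:
Each of the 6 symbol leaves contributes 1 transition (1 symbol, 0 ε).
  b|a — 6 transitions (2 symbol, 4 ε)
  (b|a)* — 10 transitions (2 symbol, 8 ε)
  (b|a)*a — 12 transitions (3 symbol, 9 ε)
  ((b|a)*a)* — 16 transitions (3 symbol, 13 ε)
  ccc((b|a)*a)* — 22 transitions (6 symbol, 16 ε)

22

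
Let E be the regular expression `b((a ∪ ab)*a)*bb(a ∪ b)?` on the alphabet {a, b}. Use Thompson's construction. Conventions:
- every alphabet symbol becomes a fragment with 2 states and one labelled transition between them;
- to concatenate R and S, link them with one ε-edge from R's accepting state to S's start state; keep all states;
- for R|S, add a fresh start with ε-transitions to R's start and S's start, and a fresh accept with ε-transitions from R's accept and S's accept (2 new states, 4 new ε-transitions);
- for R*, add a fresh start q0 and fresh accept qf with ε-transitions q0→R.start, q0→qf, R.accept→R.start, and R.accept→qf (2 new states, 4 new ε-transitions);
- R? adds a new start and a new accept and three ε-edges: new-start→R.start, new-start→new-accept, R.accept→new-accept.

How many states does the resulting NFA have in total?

Bottom-up over the parse tree:
Each of the 9 symbol leaves contributes a 2-state fragment.
  ab = 4 states
  a ∪ ab = 8 states
  (a ∪ ab)* = 10 states
  (a ∪ ab)*a = 12 states
  ((a ∪ ab)*a)* = 14 states
  a ∪ b = 6 states
  (a ∪ b)? = 8 states
  b((a ∪ ab)*a)*bb(a ∪ b)? = 28 states

28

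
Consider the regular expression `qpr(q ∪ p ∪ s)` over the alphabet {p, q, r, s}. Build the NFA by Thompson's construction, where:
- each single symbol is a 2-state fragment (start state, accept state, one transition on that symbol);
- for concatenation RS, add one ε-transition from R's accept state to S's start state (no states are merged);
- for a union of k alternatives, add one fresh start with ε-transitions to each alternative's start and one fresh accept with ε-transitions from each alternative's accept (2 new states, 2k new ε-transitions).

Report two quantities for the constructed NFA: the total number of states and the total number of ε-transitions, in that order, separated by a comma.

By structural recursion:
Each of the 6 symbol leaves contributes 2 states and 0 ε-transitions.
  q ∪ p ∪ s — 8 states, 6 ε-transitions
  qpr(q ∪ p ∪ s) — 14 states, 9 ε-transitions

14, 9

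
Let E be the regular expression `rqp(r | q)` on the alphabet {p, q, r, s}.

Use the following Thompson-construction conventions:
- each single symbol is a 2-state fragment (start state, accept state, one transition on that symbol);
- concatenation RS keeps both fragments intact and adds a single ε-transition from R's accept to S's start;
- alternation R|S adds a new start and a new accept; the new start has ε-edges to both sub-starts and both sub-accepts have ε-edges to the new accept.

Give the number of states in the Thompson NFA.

12

Building bottom-up:
Each of the 5 symbol leaves contributes a 2-state fragment.
  r | q — 6 states
  rqp(r | q) — 12 states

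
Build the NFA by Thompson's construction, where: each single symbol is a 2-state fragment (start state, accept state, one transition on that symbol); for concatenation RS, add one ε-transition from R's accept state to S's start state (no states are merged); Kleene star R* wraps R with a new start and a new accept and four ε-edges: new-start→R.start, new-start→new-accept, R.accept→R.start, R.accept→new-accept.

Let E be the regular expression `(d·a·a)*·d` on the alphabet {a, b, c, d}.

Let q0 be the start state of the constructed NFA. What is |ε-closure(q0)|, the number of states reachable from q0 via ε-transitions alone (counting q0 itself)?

Let C(F) = |ε-closure(F.start)| within fragment F, and note whether F accepts ε. Symbol fragments have C = 1 and do not accept ε. Then:
  d·a·a — C equals the left operand's closure size = 1 (its accept is not ε-reachable, so the closure stops there)
  (d·a·a)* — the star's fresh start ε-reaches both the body's start and the fresh accept: C = 2 + 1 = 3
  (d·a·a)*·d — the left operand accepts ε, so the closure extends into the next operand (via the concat ε-link); C = 3 + 1 = 4

4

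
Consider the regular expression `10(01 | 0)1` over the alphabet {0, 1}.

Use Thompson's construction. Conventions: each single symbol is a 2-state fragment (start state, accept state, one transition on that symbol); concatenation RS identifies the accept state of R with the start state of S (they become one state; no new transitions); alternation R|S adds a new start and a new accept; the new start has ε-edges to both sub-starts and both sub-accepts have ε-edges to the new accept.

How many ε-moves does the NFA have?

Recursing over subexpressions:
Each of the 6 symbol leaves contributes 0 ε-transitions.
  01 → 0 ε-transitions
  01 | 0 → 4 ε-transitions
  10(01 | 0)1 → 4 ε-transitions

4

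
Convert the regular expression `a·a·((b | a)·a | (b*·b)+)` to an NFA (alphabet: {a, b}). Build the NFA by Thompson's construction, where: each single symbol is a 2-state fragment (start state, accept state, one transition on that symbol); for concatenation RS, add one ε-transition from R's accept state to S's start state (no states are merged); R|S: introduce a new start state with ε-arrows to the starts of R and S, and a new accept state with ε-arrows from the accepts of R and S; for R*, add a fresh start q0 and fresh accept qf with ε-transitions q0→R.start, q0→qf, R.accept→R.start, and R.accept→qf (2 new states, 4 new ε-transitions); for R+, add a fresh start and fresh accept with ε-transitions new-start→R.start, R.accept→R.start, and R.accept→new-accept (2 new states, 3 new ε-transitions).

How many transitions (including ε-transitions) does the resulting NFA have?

26

Per subexpression:
Each of the 7 symbol leaves contributes 1 transition (1 symbol, 0 ε).
  b | a : 6 transitions (2 symbol, 4 ε)
  (b | a)·a : 8 transitions (3 symbol, 5 ε)
  b* : 5 transitions (1 symbol, 4 ε)
  b*·b : 7 transitions (2 symbol, 5 ε)
  (b*·b)+ : 10 transitions (2 symbol, 8 ε)
  (b | a)·a | (b*·b)+ : 22 transitions (5 symbol, 17 ε)
  a·a·((b | a)·a | (b*·b)+) : 26 transitions (7 symbol, 19 ε)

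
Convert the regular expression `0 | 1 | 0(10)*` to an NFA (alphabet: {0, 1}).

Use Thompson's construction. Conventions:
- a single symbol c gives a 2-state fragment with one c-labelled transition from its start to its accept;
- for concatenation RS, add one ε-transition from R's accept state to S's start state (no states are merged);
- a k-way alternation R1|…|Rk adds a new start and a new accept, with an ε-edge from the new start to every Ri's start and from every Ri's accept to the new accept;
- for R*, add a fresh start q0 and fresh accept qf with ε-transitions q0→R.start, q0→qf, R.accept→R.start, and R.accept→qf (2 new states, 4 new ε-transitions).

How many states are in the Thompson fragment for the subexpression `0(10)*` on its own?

Fragment for `0(10)*`:
Each of the 3 symbol leaves contributes a 2-state fragment.
  10 — 4 states
  (10)* — 6 states
  0(10)* — 8 states

8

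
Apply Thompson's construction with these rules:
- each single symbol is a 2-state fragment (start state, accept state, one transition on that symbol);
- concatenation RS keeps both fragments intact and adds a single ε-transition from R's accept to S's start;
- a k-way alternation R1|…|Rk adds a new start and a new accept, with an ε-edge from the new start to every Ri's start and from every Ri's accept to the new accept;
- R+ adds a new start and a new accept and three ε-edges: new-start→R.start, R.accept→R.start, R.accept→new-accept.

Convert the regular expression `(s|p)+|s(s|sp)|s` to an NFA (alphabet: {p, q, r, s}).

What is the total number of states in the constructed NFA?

22

Recursing over subexpressions:
Each of the 7 symbol leaves contributes a 2-state fragment.
  s|p → 6 states
  (s|p)+ → 8 states
  sp → 4 states
  s|sp → 8 states
  s(s|sp) → 10 states
  (s|p)+|s(s|sp)|s → 22 states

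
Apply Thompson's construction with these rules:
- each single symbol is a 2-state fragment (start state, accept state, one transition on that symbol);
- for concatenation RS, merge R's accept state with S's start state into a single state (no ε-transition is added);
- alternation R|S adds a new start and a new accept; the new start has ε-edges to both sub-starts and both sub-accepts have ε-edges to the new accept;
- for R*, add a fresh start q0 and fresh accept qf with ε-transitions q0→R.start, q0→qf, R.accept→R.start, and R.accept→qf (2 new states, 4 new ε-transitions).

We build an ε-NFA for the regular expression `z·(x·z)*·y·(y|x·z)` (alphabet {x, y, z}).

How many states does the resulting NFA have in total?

13

Recursing over subexpressions:
Each of the 7 symbol leaves contributes a 2-state fragment.
  x·z : 3 states
  (x·z)* : 5 states
  x·z : 3 states
  y|x·z : 7 states
  z·(x·z)*·y·(y|x·z) : 13 states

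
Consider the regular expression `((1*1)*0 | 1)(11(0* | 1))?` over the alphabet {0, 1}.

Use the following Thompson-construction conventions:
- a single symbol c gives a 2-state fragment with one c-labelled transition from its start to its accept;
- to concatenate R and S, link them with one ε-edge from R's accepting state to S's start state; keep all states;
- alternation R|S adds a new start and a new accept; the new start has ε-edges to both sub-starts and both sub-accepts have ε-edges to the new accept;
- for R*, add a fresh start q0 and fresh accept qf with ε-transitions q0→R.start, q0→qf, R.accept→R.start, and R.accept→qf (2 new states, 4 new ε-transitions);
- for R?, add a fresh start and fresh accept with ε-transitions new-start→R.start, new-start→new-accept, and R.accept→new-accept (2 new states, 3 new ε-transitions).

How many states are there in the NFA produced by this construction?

28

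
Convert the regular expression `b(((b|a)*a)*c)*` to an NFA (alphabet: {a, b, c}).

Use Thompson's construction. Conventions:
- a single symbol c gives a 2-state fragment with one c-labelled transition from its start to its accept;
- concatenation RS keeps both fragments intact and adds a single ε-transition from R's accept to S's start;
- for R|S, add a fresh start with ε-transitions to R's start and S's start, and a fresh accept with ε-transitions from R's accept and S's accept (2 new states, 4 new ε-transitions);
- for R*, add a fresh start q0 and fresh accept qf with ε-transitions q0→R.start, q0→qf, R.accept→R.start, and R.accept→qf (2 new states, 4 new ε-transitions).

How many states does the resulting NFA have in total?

18

Building bottom-up:
Each of the 5 symbol leaves contributes a 2-state fragment.
  b|a → 6 states
  (b|a)* → 8 states
  (b|a)*a → 10 states
  ((b|a)*a)* → 12 states
  ((b|a)*a)*c → 14 states
  (((b|a)*a)*c)* → 16 states
  b(((b|a)*a)*c)* → 18 states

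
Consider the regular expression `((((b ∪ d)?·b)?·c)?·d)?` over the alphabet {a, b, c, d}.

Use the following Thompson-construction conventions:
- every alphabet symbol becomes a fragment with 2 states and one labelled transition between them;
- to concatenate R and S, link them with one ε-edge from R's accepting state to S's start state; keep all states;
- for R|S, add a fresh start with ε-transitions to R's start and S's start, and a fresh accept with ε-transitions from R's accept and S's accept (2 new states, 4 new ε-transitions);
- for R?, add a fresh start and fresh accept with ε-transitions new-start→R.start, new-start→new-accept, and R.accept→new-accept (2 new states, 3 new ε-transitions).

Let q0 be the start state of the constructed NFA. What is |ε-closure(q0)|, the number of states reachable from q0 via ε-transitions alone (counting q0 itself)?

Compute the ε-closure size of each fragment's start state recursively; a symbol fragment's start has no outgoing ε-edge, so its closure is just itself (size 1).
  b ∪ d : |ε-closure| = 1 + 1 + 1 = 3 (the new accept is not ε-reachable since no branch accepts ε)
  (b ∪ d)? : new start has ε-edges to the inner start and to the new accept, so |ε-closure| = 2 + 3 = 5
  (b ∪ d)?·b : the left operand accepts ε, so the closure extends into the next operand (via the concat ε-link); |ε-closure| = 5 + 1 = 6
  ((b ∪ d)?·b)? : new start has ε-edges to the inner start and to the new accept, so |ε-closure| = 2 + 6 = 8
  ((b ∪ d)?·b)?·c : the left operand accepts ε, so the closure extends into the next operand (via the concat ε-link); |ε-closure| = 8 + 1 = 9
  (((b ∪ d)?·b)?·c)? : new start has ε-edges to the inner start and to the new accept, so |ε-closure| = 2 + 9 = 11
  (((b ∪ d)?·b)?·c)?·d : |ε-closure| = 11 + 1 = 12 (closure spills across the concat boundary because the left factor accepts ε)
  ((((b ∪ d)?·b)?·c)?·d)? : new start has ε-edges to the inner start and to the new accept, so |ε-closure| = 2 + 12 = 14

14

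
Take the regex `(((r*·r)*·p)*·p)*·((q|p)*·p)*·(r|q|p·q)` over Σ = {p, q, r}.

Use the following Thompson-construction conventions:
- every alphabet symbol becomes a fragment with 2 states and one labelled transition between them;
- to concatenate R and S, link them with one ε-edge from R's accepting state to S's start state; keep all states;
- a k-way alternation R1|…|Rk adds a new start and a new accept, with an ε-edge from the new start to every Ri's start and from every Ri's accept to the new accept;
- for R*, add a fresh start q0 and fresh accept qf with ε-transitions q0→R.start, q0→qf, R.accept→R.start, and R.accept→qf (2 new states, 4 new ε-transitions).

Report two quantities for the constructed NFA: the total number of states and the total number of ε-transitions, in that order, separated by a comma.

38, 41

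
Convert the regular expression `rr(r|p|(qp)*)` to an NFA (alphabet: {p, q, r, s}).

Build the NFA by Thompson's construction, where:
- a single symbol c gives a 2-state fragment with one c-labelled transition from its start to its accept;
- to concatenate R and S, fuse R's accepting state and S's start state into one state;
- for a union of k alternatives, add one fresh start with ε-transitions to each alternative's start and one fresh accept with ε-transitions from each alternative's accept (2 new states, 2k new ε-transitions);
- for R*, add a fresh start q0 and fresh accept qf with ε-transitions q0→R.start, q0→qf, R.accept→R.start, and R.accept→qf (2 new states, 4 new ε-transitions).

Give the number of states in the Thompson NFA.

Building bottom-up:
Each of the 6 symbol leaves contributes a 2-state fragment.
  qp = 3 states
  (qp)* = 5 states
  r|p|(qp)* = 11 states
  rr(r|p|(qp)*) = 13 states

13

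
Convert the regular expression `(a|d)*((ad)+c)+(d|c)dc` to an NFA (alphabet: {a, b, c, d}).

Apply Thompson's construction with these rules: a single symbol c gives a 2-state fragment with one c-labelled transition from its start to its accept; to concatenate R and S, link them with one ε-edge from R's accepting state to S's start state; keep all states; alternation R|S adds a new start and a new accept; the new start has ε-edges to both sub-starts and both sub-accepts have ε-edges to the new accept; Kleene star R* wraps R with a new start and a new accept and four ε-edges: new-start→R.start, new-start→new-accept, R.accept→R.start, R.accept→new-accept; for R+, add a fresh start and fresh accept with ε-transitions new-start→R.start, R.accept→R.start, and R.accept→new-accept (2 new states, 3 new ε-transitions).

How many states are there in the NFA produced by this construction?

Per subexpression:
Each of the 9 symbol leaves contributes a 2-state fragment.
  a|d — 6 states
  (a|d)* — 8 states
  ad — 4 states
  (ad)+ — 6 states
  (ad)+c — 8 states
  ((ad)+c)+ — 10 states
  d|c — 6 states
  (a|d)*((ad)+c)+(d|c)dc — 28 states

28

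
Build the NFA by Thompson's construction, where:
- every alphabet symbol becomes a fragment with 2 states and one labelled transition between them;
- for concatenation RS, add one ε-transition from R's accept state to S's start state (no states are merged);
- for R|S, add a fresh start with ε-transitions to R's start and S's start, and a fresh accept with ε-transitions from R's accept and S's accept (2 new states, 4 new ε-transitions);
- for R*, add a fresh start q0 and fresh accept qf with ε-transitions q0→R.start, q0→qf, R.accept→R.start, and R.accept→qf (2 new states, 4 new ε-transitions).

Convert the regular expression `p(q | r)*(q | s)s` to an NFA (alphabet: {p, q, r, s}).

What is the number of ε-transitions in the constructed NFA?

15

Per subexpression:
Each of the 6 symbol leaves contributes 0 ε-transitions.
  q | r — 4 ε-transitions
  (q | r)* — 8 ε-transitions
  q | s — 4 ε-transitions
  p(q | r)*(q | s)s — 15 ε-transitions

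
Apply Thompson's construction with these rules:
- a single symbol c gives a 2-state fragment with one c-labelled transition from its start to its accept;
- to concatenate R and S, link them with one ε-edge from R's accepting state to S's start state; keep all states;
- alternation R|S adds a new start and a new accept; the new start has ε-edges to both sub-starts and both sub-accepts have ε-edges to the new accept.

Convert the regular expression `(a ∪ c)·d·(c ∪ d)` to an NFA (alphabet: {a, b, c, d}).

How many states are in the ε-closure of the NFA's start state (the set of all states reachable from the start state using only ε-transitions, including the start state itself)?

3

Compute the ε-closure size of each fragment's start state recursively; a symbol fragment's start has no outgoing ε-edge, so its closure is just itself (size 1).
  a ∪ c → new start ε-reaches every alternative's start; none of them accept ε, so the new accept is not reached: |closure| = 1 + 1 + 1 = 3
  c ∪ d → |closure| = 1 + 1 + 1 = 3 (the new accept is not ε-reachable since no branch accepts ε)
  (a ∪ c)·d·(c ∪ d) → same as the first factor's closure: |closure| = 3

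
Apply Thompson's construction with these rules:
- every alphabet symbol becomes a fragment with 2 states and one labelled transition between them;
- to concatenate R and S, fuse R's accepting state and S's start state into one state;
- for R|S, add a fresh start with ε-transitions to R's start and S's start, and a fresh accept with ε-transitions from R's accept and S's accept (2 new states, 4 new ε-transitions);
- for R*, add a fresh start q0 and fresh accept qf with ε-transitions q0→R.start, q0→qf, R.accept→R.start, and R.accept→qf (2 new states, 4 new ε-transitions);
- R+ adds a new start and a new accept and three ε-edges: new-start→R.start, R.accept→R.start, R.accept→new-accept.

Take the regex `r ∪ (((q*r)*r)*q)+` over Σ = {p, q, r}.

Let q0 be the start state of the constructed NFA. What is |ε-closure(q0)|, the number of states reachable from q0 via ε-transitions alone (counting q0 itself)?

Work bottom-up. For each fragment F, track |ε-closure(F.start)| and whether F's accept lies in that closure (i.e. whether F accepts ε). A single-symbol fragment has closure size 1 and does not accept ε.
  q* — new start has ε-edges to the inner start and to the new accept, so C = 2 + 1 = 3
  q*r — C = 3 + (1−1) = 3 (closure spills across the concat boundary because the left factor accepts ε)
  (q*r)* — C = 1 (new start) + 3 (body) + 1 (new accept) = 5
  (q*r)*r — the left operand accepts ε, so the closure extends into the next operand (the shared merged state is already counted); C = 5 + (1−1) = 5
  ((q*r)*r)* — the star's fresh start ε-reaches both the body's start and the fresh accept: C = 2 + 5 = 7
  ((q*r)*r)*q — the left operand accepts ε, so the closure extends into the next operand (the shared merged state is already counted); C = 7 + (1−1) = 7
  (((q*r)*r)*q)+ — C = 1 + 7 = 8 (the body doesn't accept ε, so the new accept is not reached)
  r ∪ (((q*r)*r)*q)+ — C = 1 + 1 + 8 = 10 (the new accept is not ε-reachable since no branch accepts ε)

10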